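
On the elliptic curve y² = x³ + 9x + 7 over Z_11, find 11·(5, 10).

(5, 1)

Write G = (5, 10).
Double-and-add on 11 = (1011)₂. Start with G = (5, 10) for the leading 1-bit.
double: tangent at (5, 10): λ = (3·5² + 9)/(2·10) ≡ 7/9. 9⁻¹ ≡ 5 (mod 11) since 9·5 = 45 ≡ 1, so λ ≡ 7·5 ≡ 2.
  x = λ² - 5 - 5 = 4 - 10 ≡ 5; y = λ·(5 - 5) - 10 ≡ 1. → (5, 1)
double: tangent at (5, 1): λ = (3·5² + 9)/(2·1) ≡ 7/2. 2⁻¹ ≡ 6 (mod 11) since 2·6 = 12 ≡ 1, so λ ≡ 7·6 ≡ 9.
  x = λ² - 5 - 5 = 81 - 10 ≡ 5; y = λ·(5 - 5) - 1 ≡ 10. → (5, 10)
add G: tangent at (5, 10): λ = (3·5² + 9)/(2·10) ≡ 7/9. 9⁻¹ ≡ 5 (mod 11) since 9·5 = 45 ≡ 1, so λ ≡ 7·5 ≡ 2.
  x = λ² - 5 - 5 = 4 - 10 ≡ 5; y = λ·(5 - 5) - 10 ≡ 1. → (5, 1)
double: tangent at (5, 1): λ = (3·5² + 9)/(2·1) ≡ 7/2. 2⁻¹ ≡ 6 (mod 11), so λ ≡ 7·6 ≡ 9.
  x = λ² - 5 - 5 = 81 - 10 ≡ 5; y = λ·(5 - 5) - 1 ≡ 10. → (5, 10)
add G: tangent at (5, 10): λ = (3·5² + 9)/(2·10) ≡ 7/9. 9⁻¹ ≡ 5 (mod 11), so λ ≡ 7·5 ≡ 2.
  x = λ² - 5 - 5 = 4 - 10 ≡ 5; y = λ·(5 - 5) - 10 ≡ 1. → (5, 1)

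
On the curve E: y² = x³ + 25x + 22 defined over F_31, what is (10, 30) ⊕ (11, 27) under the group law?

(19, 28)

(10, 30) + (11, 27). λ = (27 - 30)/(11 - 10) ≡ 28/1 mod 31. 1⁻¹ ≡ 1 (mod 31), so λ ≡ 28.
  x = λ² - 10 - 11 = 784 - 21 ≡ 19; y = λ·(10 - 19) - 30 ≡ 28. → (19, 28)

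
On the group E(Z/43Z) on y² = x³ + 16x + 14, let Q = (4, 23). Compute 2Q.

tangent at (4, 23): λ = (3·4² + 16)/(2·23) ≡ 21/3. 3⁻¹ ≡ 29 (mod 43), so λ ≡ 21·29 ≡ 7.
  x = λ² - 4 - 4 = 49 - 8 ≡ 41; y = λ·(4 - 41) - 23 ≡ 19. → (41, 19)

(41, 19)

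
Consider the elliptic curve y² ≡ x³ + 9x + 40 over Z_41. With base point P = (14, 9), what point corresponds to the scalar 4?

Double-and-add on 4 = (100)₂. Start with P = (14, 9) for the leading 1-bit.
double: tangent at (14, 9): λ = (3·14² + 9)/(2·9) ≡ 23/18. 18⁻¹ ≡ 16 (mod 41), so λ ≡ 23·16 ≡ 40.
  x = λ² - 14 - 14 = 1600 - 28 ≡ 14; y = λ·(14 - 14) - 9 ≡ 32. → (14, 32)
double: tangent at (14, 32): λ = (3·14² + 9)/(2·32) ≡ 23/23. 23⁻¹ ≡ 25 (mod 41), so λ ≡ 23·25 ≡ 1.
  x = λ² - 14 - 14 = 1 - 28 ≡ 14; y = λ·(14 - 14) - 32 ≡ 9. → (14, 9)

(14, 9)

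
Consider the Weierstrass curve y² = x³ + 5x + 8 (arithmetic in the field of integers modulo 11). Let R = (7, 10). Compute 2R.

tangent at (7, 10): λ = (3·7² + 5)/(2·10) ≡ 9/9. 9⁻¹ ≡ 5 (mod 11) since 9·5 = 45 ≡ 1, so λ ≡ 9·5 ≡ 1.
  x = λ² - 7 - 7 = 1 - 14 ≡ 9; y = λ·(7 - 9) - 10 ≡ 10. → (9, 10)

(9, 10)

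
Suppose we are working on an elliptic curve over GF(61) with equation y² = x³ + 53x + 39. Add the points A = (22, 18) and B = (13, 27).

(22, 18) + (13, 27). λ = (27 - 18)/(13 - 22) ≡ 9/52 mod 61. 52⁻¹ ≡ 27 (mod 61), so λ ≡ 60.
  x = λ² - 22 - 13 = 3600 - 35 ≡ 27; y = λ·(22 - 27) - 18 ≡ 48. → (27, 48)

(27, 48)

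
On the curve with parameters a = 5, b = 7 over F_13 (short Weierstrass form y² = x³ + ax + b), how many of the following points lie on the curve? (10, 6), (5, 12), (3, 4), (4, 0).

2

(10, 6): 6² ≡ 10, rhs ≡ 4 → off.
(5, 12): 12² ≡ 1, rhs ≡ 1 → on.
(3, 4): 4² ≡ 3, rhs ≡ 10 → off.
(4, 0): 0² ≡ 0, rhs ≡ 0 → on.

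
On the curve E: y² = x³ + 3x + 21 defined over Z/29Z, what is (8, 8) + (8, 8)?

tangent at (8, 8): λ = (3·8² + 3)/(2·8) ≡ 21/16. 16⁻¹ ≡ 20 (mod 29), so λ ≡ 21·20 ≡ 14.
  x = λ² - 8 - 8 = 196 - 16 ≡ 6; y = λ·(8 - 6) - 8 ≡ 20. → (6, 20)

(6, 20)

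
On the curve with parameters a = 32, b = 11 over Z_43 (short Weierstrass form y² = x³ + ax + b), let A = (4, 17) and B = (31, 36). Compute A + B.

(4, 17) + (31, 36). λ = (36 - 17)/(31 - 4) ≡ 19/27 mod 43. 27⁻¹ ≡ 8 (mod 43), so λ ≡ 23.
  x = λ² - 4 - 31 = 529 - 35 ≡ 21; y = λ·(4 - 21) - 17 ≡ 22. → (21, 22)

(21, 22)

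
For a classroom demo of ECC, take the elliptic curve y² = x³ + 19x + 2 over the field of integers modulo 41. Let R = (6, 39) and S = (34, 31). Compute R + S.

(22, 30)

(6, 39) + (34, 31). λ = (31 - 39)/(34 - 6) ≡ 33/28 mod 41. 28⁻¹ ≡ 22 (mod 41), so λ ≡ 29.
  x = λ² - 6 - 34 = 841 - 40 ≡ 22; y = λ·(6 - 22) - 39 ≡ 30. → (22, 30)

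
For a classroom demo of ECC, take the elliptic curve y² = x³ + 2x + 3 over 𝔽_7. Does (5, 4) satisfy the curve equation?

y² = 4² ≡ 2; x³ + 2x + 3 = 138 ≡ 5 (mod 7). 2 ≠ 5.

no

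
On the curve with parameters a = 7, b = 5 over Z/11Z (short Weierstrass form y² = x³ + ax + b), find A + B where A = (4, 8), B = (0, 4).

(8, 10)

(4, 8) + (0, 4). λ = (4 - 8)/(0 - 4) ≡ 7/7 mod 11. 7⁻¹ ≡ 8 (mod 11) since 7·8 = 56 ≡ 1, so λ ≡ 1.
  x = λ² - 4 - 0 = 1 - 4 ≡ 8; y = λ·(4 - 8) - 8 ≡ 10. → (8, 10)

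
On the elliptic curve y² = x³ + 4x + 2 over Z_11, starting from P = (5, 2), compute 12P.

Double-and-add on 12 = (1100)₂. Start with P = (5, 2) for the leading 1-bit.
double: tangent at (5, 2): λ = (3·5² + 4)/(2·2) ≡ 2/4. 4⁻¹ ≡ 3 (mod 11) since 4·3 = 12 ≡ 1, so λ ≡ 2·3 ≡ 6.
  x = λ² - 5 - 5 = 36 - 10 ≡ 4; y = λ·(5 - 4) - 2 ≡ 4. → (4, 4)
add P: (4, 4) + (5, 2). λ = (2 - 4)/(5 - 4) ≡ 9/1 mod 11. 1⁻¹ ≡ 1 (mod 11) since 1·1 = 1 ≡ 1, so λ ≡ 9.
  x = λ² - 4 - 5 = 81 - 9 ≡ 6; y = λ·(4 - 6) - 4 ≡ 0. → (6, 0)
double: (6, 0) + (6, 0): same x and y₁ ≡ -y₂, so the sum is 𝒪.
double: 𝒪 + 𝒪 = 𝒪 (identity).

O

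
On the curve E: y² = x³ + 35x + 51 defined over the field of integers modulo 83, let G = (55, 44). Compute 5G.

Repeated addition: build up to 5G.
2G: tangent at (55, 44): λ = (3·55² + 35)/(2·44) ≡ 63/5. 5⁻¹ ≡ 50 (mod 83), so λ ≡ 63·50 ≡ 79.
  x = λ² - 55 - 55 = 6241 - 110 ≡ 72; y = λ·(55 - 72) - 44 ≡ 24. → (72, 24)
3G: (72, 24) + (55, 44). λ = (44 - 24)/(55 - 72) ≡ 20/66 mod 83. 66⁻¹ ≡ 39 (mod 83), so λ ≡ 33.
  x = λ² - 72 - 55 = 1089 - 127 ≡ 49; y = λ·(72 - 49) - 24 ≡ 71. → (49, 71)
4G: (49, 71) + (55, 44). λ = (44 - 71)/(55 - 49) ≡ 56/6 mod 83. 6⁻¹ ≡ 14 (mod 83), so λ ≡ 37.
  x = λ² - 49 - 55 = 1369 - 104 ≡ 20; y = λ·(49 - 20) - 71 ≡ 6. → (20, 6)
5G: (20, 6) + (55, 44). λ = (44 - 6)/(55 - 20) ≡ 38/35 mod 83. 35⁻¹ ≡ 19 (mod 83), so λ ≡ 58.
  x = λ² - 20 - 55 = 3364 - 75 ≡ 52; y = λ·(20 - 52) - 6 ≡ 47. → (52, 47)

(52, 47)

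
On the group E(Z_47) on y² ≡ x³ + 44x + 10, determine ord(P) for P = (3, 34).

5

2P: tangent at (3, 34): λ = (3·3² + 44)/(2·34) ≡ 24/21. 21⁻¹ ≡ 9 (mod 47), so λ ≡ 24·9 ≡ 28.
  x = λ² - 3 - 3 = 784 - 6 ≡ 26; y = λ·(3 - 26) - 34 ≡ 27. → (26, 27)
3P: (26, 27) + (3, 34). λ = (34 - 27)/(3 - 26) ≡ 7/24 mod 47. 24⁻¹ ≡ 2 (mod 47), so λ ≡ 14.
  x = λ² - 26 - 3 = 196 - 29 ≡ 26; y = λ·(26 - 26) - 27 ≡ 20. → (26, 20)
4P: (26, 20) + (3, 34). λ = (34 - 20)/(3 - 26) ≡ 14/24 mod 47. 24⁻¹ ≡ 2 (mod 47) since 24·2 = 48 ≡ 1, so λ ≡ 28.
  x = λ² - 26 - 3 = 784 - 29 ≡ 3; y = λ·(26 - 3) - 20 ≡ 13. → (3, 13)
5P: (3, 13) + (3, 34): same x and y₁ ≡ -y₂, so the sum is O.
5P = O, so the order is 5.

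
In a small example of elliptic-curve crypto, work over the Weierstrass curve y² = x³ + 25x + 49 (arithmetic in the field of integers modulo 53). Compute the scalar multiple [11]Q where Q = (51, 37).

Double-and-add on 11 = (1011)₂. Start with Q = (51, 37) for the leading 1-bit.
double: tangent at (51, 37): λ = (3·51² + 25)/(2·37) ≡ 37/21. 21⁻¹ ≡ 48 (mod 53), so λ ≡ 37·48 ≡ 27.
  x = λ² - 51 - 51 = 729 - 102 ≡ 44; y = λ·(51 - 44) - 37 ≡ 46. → (44, 46)
double: tangent at (44, 46): λ = (3·44² + 25)/(2·46) ≡ 3/39. 39⁻¹ ≡ 34 (mod 53), so λ ≡ 3·34 ≡ 49.
  x = λ² - 44 - 44 = 2401 - 88 ≡ 34; y = λ·(44 - 34) - 46 ≡ 20. → (34, 20)
add Q: (34, 20) + (51, 37). λ = (37 - 20)/(51 - 34) ≡ 17/17 mod 53. 17⁻¹ ≡ 25 (mod 53) since 17·25 = 425 ≡ 1, so λ ≡ 1.
  x = λ² - 34 - 51 = 1 - 85 ≡ 22; y = λ·(34 - 22) - 20 ≡ 45. → (22, 45)
double: tangent at (22, 45): λ = (3·22² + 25)/(2·45) ≡ 46/37. 37⁻¹ ≡ 43 (mod 53), so λ ≡ 46·43 ≡ 17.
  x = λ² - 22 - 22 = 289 - 44 ≡ 33; y = λ·(22 - 33) - 45 ≡ 33. → (33, 33)
add Q: (33, 33) + (51, 37). λ = (37 - 33)/(51 - 33) ≡ 4/18 mod 53. 18⁻¹ ≡ 3 (mod 53), so λ ≡ 12.
  x = λ² - 33 - 51 = 144 - 84 ≡ 7; y = λ·(33 - 7) - 33 ≡ 14. → (7, 14)

(7, 14)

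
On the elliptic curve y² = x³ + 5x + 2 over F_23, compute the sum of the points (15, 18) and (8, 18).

(0, 5)

(15, 18) + (8, 18). λ = (18 - 18)/(8 - 15) ≡ 0/16 mod 23. 16⁻¹ ≡ 13 (mod 23), so λ ≡ 0.
  x = λ² - 15 - 8 = 0 - 23 ≡ 0; y = λ·(15 - 0) - 18 ≡ 5. → (0, 5)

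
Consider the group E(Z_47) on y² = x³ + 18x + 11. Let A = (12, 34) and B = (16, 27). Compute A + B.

(25, 24)

(12, 34) + (16, 27). λ = (27 - 34)/(16 - 12) ≡ 40/4 mod 47. 4⁻¹ ≡ 12 (mod 47), so λ ≡ 10.
  x = λ² - 12 - 16 = 100 - 28 ≡ 25; y = λ·(12 - 25) - 34 ≡ 24. → (25, 24)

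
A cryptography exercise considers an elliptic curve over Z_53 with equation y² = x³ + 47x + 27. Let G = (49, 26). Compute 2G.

(23, 48)

tangent at (49, 26): λ = (3·49² + 47)/(2·26) ≡ 42/52. 52⁻¹ ≡ 52 (mod 53), so λ ≡ 42·52 ≡ 11.
  x = λ² - 49 - 49 = 121 - 98 ≡ 23; y = λ·(49 - 23) - 26 ≡ 48. → (23, 48)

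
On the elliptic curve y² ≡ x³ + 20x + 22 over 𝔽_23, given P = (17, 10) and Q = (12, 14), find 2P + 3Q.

First 2P:
Repeated addition: build up to 2P.
2P: tangent at (17, 10): λ = (3·17² + 20)/(2·10) ≡ 13/20. 20⁻¹ ≡ 15 (mod 23), so λ ≡ 13·15 ≡ 11.
  x = λ² - 17 - 17 = 121 - 34 ≡ 18; y = λ·(17 - 18) - 10 ≡ 2. → (18, 2)
2P = (18, 2).
Next 3Q:
Repeated addition: build up to 3Q.
2Q: tangent at (12, 14): λ = (3·12² + 20)/(2·14) ≡ 15/5. 5⁻¹ ≡ 14 (mod 23) since 5·14 = 70 ≡ 1, so λ ≡ 15·14 ≡ 3.
  x = λ² - 12 - 12 = 9 - 24 ≡ 8; y = λ·(12 - 8) - 14 ≡ 21. → (8, 21)
3Q: (8, 21) + (12, 14). λ = (14 - 21)/(12 - 8) ≡ 16/4 mod 23. 4⁻¹ ≡ 6 (mod 23), so λ ≡ 4.
  x = λ² - 8 - 12 = 16 - 20 ≡ 19; y = λ·(8 - 19) - 21 ≡ 4. → (19, 4)
3Q = (19, 4).
Finally 2P + 3Q:
(18, 2) + (19, 4). λ = (4 - 2)/(19 - 18) ≡ 2/1 mod 23. 1⁻¹ ≡ 1 (mod 23), so λ ≡ 2.
  x = λ² - 18 - 19 = 4 - 37 ≡ 13; y = λ·(18 - 13) - 2 ≡ 8. → (13, 8)

(13, 8)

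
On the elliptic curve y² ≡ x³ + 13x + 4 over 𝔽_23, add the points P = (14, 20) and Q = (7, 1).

(15, 20)

(14, 20) + (7, 1). λ = (1 - 20)/(7 - 14) ≡ 4/16 mod 23. 16⁻¹ ≡ 13 (mod 23) since 16·13 = 208 ≡ 1, so λ ≡ 6.
  x = λ² - 14 - 7 = 36 - 21 ≡ 15; y = λ·(14 - 15) - 20 ≡ 20. → (15, 20)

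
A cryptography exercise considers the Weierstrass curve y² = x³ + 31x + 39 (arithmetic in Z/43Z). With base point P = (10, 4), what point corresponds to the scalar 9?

(10, 4)

Double-and-add on 9 = (1001)₂. Start with P = (10, 4) for the leading 1-bit.
double: tangent at (10, 4): λ = (3·10² + 31)/(2·4) ≡ 30/8. 8⁻¹ ≡ 27 (mod 43), so λ ≡ 30·27 ≡ 36.
  x = λ² - 10 - 10 = 1296 - 20 ≡ 29; y = λ·(10 - 29) - 4 ≡ 0. → (29, 0)
double: (29, 0) + (29, 0): same x and y₁ ≡ -y₂, so the sum is O.
double: O + O = O (identity).
add P: O + (10, 4) = (10, 4) (identity).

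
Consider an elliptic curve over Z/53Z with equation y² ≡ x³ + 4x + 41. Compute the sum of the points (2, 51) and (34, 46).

(6, 49)

(2, 51) + (34, 46). λ = (46 - 51)/(34 - 2) ≡ 48/32 mod 53. 32⁻¹ ≡ 5 (mod 53), so λ ≡ 28.
  x = λ² - 2 - 34 = 784 - 36 ≡ 6; y = λ·(2 - 6) - 51 ≡ 49. → (6, 49)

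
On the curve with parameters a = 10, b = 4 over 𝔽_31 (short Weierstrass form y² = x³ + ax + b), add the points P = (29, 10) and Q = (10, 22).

(24, 26)

(29, 10) + (10, 22). λ = (22 - 10)/(10 - 29) ≡ 12/12 mod 31. 12⁻¹ ≡ 13 (mod 31), so λ ≡ 1.
  x = λ² - 29 - 10 = 1 - 39 ≡ 24; y = λ·(29 - 24) - 10 ≡ 26. → (24, 26)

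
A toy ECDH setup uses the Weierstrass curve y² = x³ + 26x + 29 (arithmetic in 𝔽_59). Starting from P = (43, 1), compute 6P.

Repeated addition: build up to 6P.
2P: tangent at (43, 1): λ = (3·43² + 26)/(2·1) ≡ 27/2. 2⁻¹ ≡ 30 (mod 59), so λ ≡ 27·30 ≡ 43.
  x = λ² - 43 - 43 = 1849 - 86 ≡ 52; y = λ·(43 - 52) - 1 ≡ 25. → (52, 25)
3P: (52, 25) + (43, 1). λ = (1 - 25)/(43 - 52) ≡ 35/50 mod 59. 50⁻¹ ≡ 13 (mod 59), so λ ≡ 42.
  x = λ² - 52 - 43 = 1764 - 95 ≡ 17; y = λ·(52 - 17) - 25 ≡ 29. → (17, 29)
4P: (17, 29) + (43, 1). λ = (1 - 29)/(43 - 17) ≡ 31/26 mod 59. 26⁻¹ ≡ 25 (mod 59), so λ ≡ 8.
  x = λ² - 17 - 43 = 64 - 60 ≡ 4; y = λ·(17 - 4) - 29 ≡ 16. → (4, 16)
5P: (4, 16) + (43, 1). λ = (1 - 16)/(43 - 4) ≡ 44/39 mod 59. 39⁻¹ ≡ 56 (mod 59) since 39·56 = 2184 ≡ 1, so λ ≡ 45.
  x = λ² - 4 - 43 = 2025 - 47 ≡ 31; y = λ·(4 - 31) - 16 ≡ 8. → (31, 8)
6P: (31, 8) + (43, 1). λ = (1 - 8)/(43 - 31) ≡ 52/12 mod 59. 12⁻¹ ≡ 5 (mod 59), so λ ≡ 24.
  x = λ² - 31 - 43 = 576 - 74 ≡ 30; y = λ·(31 - 30) - 8 ≡ 16. → (30, 16)

(30, 16)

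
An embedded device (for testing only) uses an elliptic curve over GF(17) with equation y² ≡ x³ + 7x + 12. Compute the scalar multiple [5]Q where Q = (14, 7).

(8, 6)

Double-and-add on 5 = (101)₂. Start with Q = (14, 7) for the leading 1-bit.
double: tangent at (14, 7): λ = (3·14² + 7)/(2·7) ≡ 0/14. 14⁻¹ ≡ 11 (mod 17), so λ ≡ 0·11 ≡ 0.
  x = λ² - 14 - 14 = 0 - 28 ≡ 6; y = λ·(14 - 6) - 7 ≡ 10. → (6, 10)
double: tangent at (6, 10): λ = (3·6² + 7)/(2·10) ≡ 13/3. 3⁻¹ ≡ 6 (mod 17) since 3·6 = 18 ≡ 1, so λ ≡ 13·6 ≡ 10.
  x = λ² - 6 - 6 = 100 - 12 ≡ 3; y = λ·(6 - 3) - 10 ≡ 3. → (3, 3)
add Q: (3, 3) + (14, 7). λ = (7 - 3)/(14 - 3) ≡ 4/11 mod 17. 11⁻¹ ≡ 14 (mod 17), so λ ≡ 5.
  x = λ² - 3 - 14 = 25 - 17 ≡ 8; y = λ·(3 - 8) - 3 ≡ 6. → (8, 6)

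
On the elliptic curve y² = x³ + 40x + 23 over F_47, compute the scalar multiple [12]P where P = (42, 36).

Repeated addition: build up to 12P.
2P: tangent at (42, 36): λ = (3·42² + 40)/(2·36) ≡ 21/25. 25⁻¹ ≡ 32 (mod 47), so λ ≡ 21·32 ≡ 14.
  x = λ² - 42 - 42 = 196 - 84 ≡ 18; y = λ·(42 - 18) - 36 ≡ 18. → (18, 18)
3P: (18, 18) + (42, 36). λ = (36 - 18)/(42 - 18) ≡ 18/24 mod 47. 24⁻¹ ≡ 2 (mod 47), so λ ≡ 36.
  x = λ² - 18 - 42 = 1296 - 60 ≡ 14; y = λ·(18 - 14) - 18 ≡ 32. → (14, 32)
4P: (14, 32) + (42, 36). λ = (36 - 32)/(42 - 14) ≡ 4/28 mod 47. 28⁻¹ ≡ 42 (mod 47), so λ ≡ 27.
  x = λ² - 14 - 42 = 729 - 56 ≡ 15; y = λ·(14 - 15) - 32 ≡ 35. → (15, 35)
5P: (15, 35) + (42, 36). λ = (36 - 35)/(42 - 15) ≡ 1/27 mod 47. 27⁻¹ ≡ 7 (mod 47), so λ ≡ 7.
  x = λ² - 15 - 42 = 49 - 57 ≡ 39; y = λ·(15 - 39) - 35 ≡ 32. → (39, 32)
6P: (39, 32) + (42, 36). λ = (36 - 32)/(42 - 39) ≡ 4/3 mod 47. 3⁻¹ ≡ 16 (mod 47), so λ ≡ 17.
  x = λ² - 39 - 42 = 289 - 81 ≡ 20; y = λ·(39 - 20) - 32 ≡ 9. → (20, 9)
7P: (20, 9) + (42, 36). λ = (36 - 9)/(42 - 20) ≡ 27/22 mod 47. 22⁻¹ ≡ 15 (mod 47) since 22·15 = 330 ≡ 1, so λ ≡ 29.
  x = λ² - 20 - 42 = 841 - 62 ≡ 27; y = λ·(20 - 27) - 9 ≡ 23. → (27, 23)
8P: (27, 23) + (42, 36). λ = (36 - 23)/(42 - 27) ≡ 13/15 mod 47. 15⁻¹ ≡ 22 (mod 47), so λ ≡ 4.
  x = λ² - 27 - 42 = 16 - 69 ≡ 41; y = λ·(27 - 41) - 23 ≡ 15. → (41, 15)
9P: (41, 15) + (42, 36). λ = (36 - 15)/(42 - 41) ≡ 21/1 mod 47. 1⁻¹ ≡ 1 (mod 47), so λ ≡ 21.
  x = λ² - 41 - 42 = 441 - 83 ≡ 29; y = λ·(41 - 29) - 15 ≡ 2. → (29, 2)
10P: (29, 2) + (42, 36). λ = (36 - 2)/(42 - 29) ≡ 34/13 mod 47. 13⁻¹ ≡ 29 (mod 47) since 13·29 = 377 ≡ 1, so λ ≡ 46.
  x = λ² - 29 - 42 = 2116 - 71 ≡ 24; y = λ·(29 - 24) - 2 ≡ 40. → (24, 40)
11P: (24, 40) + (42, 36). λ = (36 - 40)/(42 - 24) ≡ 43/18 mod 47. 18⁻¹ ≡ 34 (mod 47) since 18·34 = 612 ≡ 1, so λ ≡ 5.
  x = λ² - 24 - 42 = 25 - 66 ≡ 6; y = λ·(24 - 6) - 40 ≡ 3. → (6, 3)
12P: (6, 3) + (42, 36). λ = (36 - 3)/(42 - 6) ≡ 33/36 mod 47. 36⁻¹ ≡ 17 (mod 47) since 36·17 = 612 ≡ 1, so λ ≡ 44.
  x = λ² - 6 - 42 = 1936 - 48 ≡ 8; y = λ·(6 - 8) - 3 ≡ 3. → (8, 3)

(8, 3)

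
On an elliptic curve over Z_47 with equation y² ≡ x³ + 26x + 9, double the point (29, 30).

(42, 6)

tangent at (29, 30): λ = (3·29² + 26)/(2·30) ≡ 11/13. 13⁻¹ ≡ 29 (mod 47) since 13·29 = 377 ≡ 1, so λ ≡ 11·29 ≡ 37.
  x = λ² - 29 - 29 = 1369 - 58 ≡ 42; y = λ·(29 - 42) - 30 ≡ 6. → (42, 6)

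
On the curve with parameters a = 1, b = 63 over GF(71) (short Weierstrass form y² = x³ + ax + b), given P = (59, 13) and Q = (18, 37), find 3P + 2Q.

First 3P:
Repeated addition: build up to 3P.
2P: tangent at (59, 13): λ = (3·59² + 1)/(2·13) ≡ 7/26. 26⁻¹ ≡ 41 (mod 71), so λ ≡ 7·41 ≡ 3.
  x = λ² - 59 - 59 = 9 - 118 ≡ 33; y = λ·(59 - 33) - 13 ≡ 65. → (33, 65)
3P: (33, 65) + (59, 13). λ = (13 - 65)/(59 - 33) ≡ 19/26 mod 71. 26⁻¹ ≡ 41 (mod 71), so λ ≡ 69.
  x = λ² - 33 - 59 = 4761 - 92 ≡ 54; y = λ·(33 - 54) - 65 ≡ 48. → (54, 48)
3P = (54, 48).
Next 2Q:
Repeated addition: build up to 2Q.
2Q: tangent at (18, 37): λ = (3·18² + 1)/(2·37) ≡ 50/3. 3⁻¹ ≡ 24 (mod 71), so λ ≡ 50·24 ≡ 64.
  x = λ² - 18 - 18 = 4096 - 36 ≡ 13; y = λ·(18 - 13) - 37 ≡ 70. → (13, 70)
2Q = (13, 70).
Finally 3P + 2Q:
(54, 48) + (13, 70). λ = (70 - 48)/(13 - 54) ≡ 22/30 mod 71. 30⁻¹ ≡ 45 (mod 71) since 30·45 = 1350 ≡ 1, so λ ≡ 67.
  x = λ² - 54 - 13 = 4489 - 67 ≡ 20; y = λ·(54 - 20) - 48 ≡ 29. → (20, 29)

(20, 29)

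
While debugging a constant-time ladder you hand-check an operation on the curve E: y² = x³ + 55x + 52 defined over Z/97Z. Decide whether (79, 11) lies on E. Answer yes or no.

y² = 11² ≡ 24; x³ + 55x + 52 = 497436 ≡ 20 (mod 97). 24 ≠ 20.

no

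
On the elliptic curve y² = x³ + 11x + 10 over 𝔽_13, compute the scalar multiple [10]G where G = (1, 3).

(0, 7)

Double-and-add on 10 = (1010)₂. Start with G = (1, 3) for the leading 1-bit.
double: tangent at (1, 3): λ = (3·1² + 11)/(2·3) ≡ 1/6. 6⁻¹ ≡ 11 (mod 13), so λ ≡ 1·11 ≡ 11.
  x = λ² - 1 - 1 = 121 - 2 ≡ 2; y = λ·(1 - 2) - 3 ≡ 12. → (2, 12)
double: tangent at (2, 12): λ = (3·2² + 11)/(2·12) ≡ 10/11. 11⁻¹ ≡ 6 (mod 13) since 11·6 = 66 ≡ 1, so λ ≡ 10·6 ≡ 8.
  x = λ² - 2 - 2 = 64 - 4 ≡ 8; y = λ·(2 - 8) - 12 ≡ 5. → (8, 5)
add G: (8, 5) + (1, 3). λ = (3 - 5)/(1 - 8) ≡ 11/6 mod 13. 6⁻¹ ≡ 11 (mod 13), so λ ≡ 4.
  x = λ² - 8 - 1 = 16 - 9 ≡ 7; y = λ·(8 - 7) - 5 ≡ 12. → (7, 12)
double: tangent at (7, 12): λ = (3·7² + 11)/(2·12) ≡ 2/11. 11⁻¹ ≡ 6 (mod 13) since 11·6 = 66 ≡ 1, so λ ≡ 2·6 ≡ 12.
  x = λ² - 7 - 7 = 144 - 14 ≡ 0; y = λ·(7 - 0) - 12 ≡ 7. → (0, 7)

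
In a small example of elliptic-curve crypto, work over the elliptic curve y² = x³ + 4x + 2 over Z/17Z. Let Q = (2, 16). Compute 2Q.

(9, 6)

tangent at (2, 16): λ = (3·2² + 4)/(2·16) ≡ 16/15. 15⁻¹ ≡ 8 (mod 17) since 15·8 = 120 ≡ 1, so λ ≡ 16·8 ≡ 9.
  x = λ² - 2 - 2 = 81 - 4 ≡ 9; y = λ·(2 - 9) - 16 ≡ 6. → (9, 6)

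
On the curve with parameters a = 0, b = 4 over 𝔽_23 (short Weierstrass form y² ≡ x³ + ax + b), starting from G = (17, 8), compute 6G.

Repeated addition: build up to 6G.
2G: tangent at (17, 8): λ = (3·17² + 0)/(2·8) ≡ 16/16. 16⁻¹ ≡ 13 (mod 23) since 16·13 = 208 ≡ 1, so λ ≡ 16·13 ≡ 1.
  x = λ² - 17 - 17 = 1 - 34 ≡ 13; y = λ·(17 - 13) - 8 ≡ 19. → (13, 19)
3G: (13, 19) + (17, 8). λ = (8 - 19)/(17 - 13) ≡ 12/4 mod 23. 4⁻¹ ≡ 6 (mod 23) since 4·6 = 24 ≡ 1, so λ ≡ 3.
  x = λ² - 13 - 17 = 9 - 30 ≡ 2; y = λ·(13 - 2) - 19 ≡ 14. → (2, 14)
4G: (2, 14) + (17, 8). λ = (8 - 14)/(17 - 2) ≡ 17/15 mod 23. 15⁻¹ ≡ 20 (mod 23), so λ ≡ 18.
  x = λ² - 2 - 17 = 324 - 19 ≡ 6; y = λ·(2 - 6) - 14 ≡ 6. → (6, 6)
5G: (6, 6) + (17, 8). λ = (8 - 6)/(17 - 6) ≡ 2/11 mod 23. 11⁻¹ ≡ 21 (mod 23), so λ ≡ 19.
  x = λ² - 6 - 17 = 361 - 23 ≡ 16; y = λ·(6 - 16) - 6 ≡ 11. → (16, 11)
6G: (16, 11) + (17, 8). λ = (8 - 11)/(17 - 16) ≡ 20/1 mod 23. 1⁻¹ ≡ 1 (mod 23), so λ ≡ 20.
  x = λ² - 16 - 17 = 400 - 33 ≡ 22; y = λ·(16 - 22) - 11 ≡ 7. → (22, 7)

(22, 7)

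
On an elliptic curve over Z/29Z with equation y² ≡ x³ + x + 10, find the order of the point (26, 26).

2P: tangent at (26, 26): λ = (3·26² + 1)/(2·26) ≡ 28/23. 23⁻¹ ≡ 24 (mod 29) since 23·24 = 552 ≡ 1, so λ ≡ 28·24 ≡ 5.
  x = λ² - 26 - 26 = 25 - 52 ≡ 2; y = λ·(26 - 2) - 26 ≡ 7. → (2, 7)
3P: (2, 7) + (26, 26). λ = (26 - 7)/(26 - 2) ≡ 19/24 mod 29. 24⁻¹ ≡ 23 (mod 29), so λ ≡ 2.
  x = λ² - 2 - 26 = 4 - 28 ≡ 5; y = λ·(2 - 5) - 7 ≡ 16. → (5, 16)
4P: (5, 16) + (26, 26). λ = (26 - 16)/(26 - 5) ≡ 10/21 mod 29. 21⁻¹ ≡ 18 (mod 29), so λ ≡ 6.
  x = λ² - 5 - 26 = 36 - 31 ≡ 5; y = λ·(5 - 5) - 16 ≡ 13. → (5, 13)
5P: (5, 13) + (26, 26). λ = (26 - 13)/(26 - 5) ≡ 13/21 mod 29. 21⁻¹ ≡ 18 (mod 29) since 21·18 = 378 ≡ 1, so λ ≡ 2.
  x = λ² - 5 - 26 = 4 - 31 ≡ 2; y = λ·(5 - 2) - 13 ≡ 22. → (2, 22)
6P: (2, 22) + (26, 26). λ = (26 - 22)/(26 - 2) ≡ 4/24 mod 29. 24⁻¹ ≡ 23 (mod 29) since 24·23 = 552 ≡ 1, so λ ≡ 5.
  x = λ² - 2 - 26 = 25 - 28 ≡ 26; y = λ·(2 - 26) - 22 ≡ 3. → (26, 3)
7P: (26, 3) + (26, 26): same x and y₁ ≡ -y₂, so the sum is ∞.
7P = ∞, so the order is 7.

7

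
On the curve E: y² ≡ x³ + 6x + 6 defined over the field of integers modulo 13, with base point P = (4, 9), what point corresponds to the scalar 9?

(4, 9)

Double-and-add on 9 = (1001)₂. Start with P = (4, 9) for the leading 1-bit.
double: tangent at (4, 9): λ = (3·4² + 6)/(2·9) ≡ 2/5. 5⁻¹ ≡ 8 (mod 13), so λ ≡ 2·8 ≡ 3.
  x = λ² - 4 - 4 = 9 - 8 ≡ 1; y = λ·(4 - 1) - 9 ≡ 0. → (1, 0)
double: (1, 0) + (1, 0): same x and y₁ ≡ -y₂, so the sum is ∞.
double: ∞ + ∞ = ∞ (identity).
add P: ∞ + (4, 9) = (4, 9) (identity).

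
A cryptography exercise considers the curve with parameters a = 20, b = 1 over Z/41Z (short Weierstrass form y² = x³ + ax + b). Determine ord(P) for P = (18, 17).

2P: tangent at (18, 17): λ = (3·18² + 20)/(2·17) ≡ 8/34. 34⁻¹ ≡ 35 (mod 41), so λ ≡ 8·35 ≡ 34.
  x = λ² - 18 - 18 = 1156 - 36 ≡ 13; y = λ·(18 - 13) - 17 ≡ 30. → (13, 30)
3P: (13, 30) + (18, 17). λ = (17 - 30)/(18 - 13) ≡ 28/5 mod 41. 5⁻¹ ≡ 33 (mod 41) since 5·33 = 165 ≡ 1, so λ ≡ 22.
  x = λ² - 13 - 18 = 484 - 31 ≡ 2; y = λ·(13 - 2) - 30 ≡ 7. → (2, 7)
4P: (2, 7) + (18, 17). λ = (17 - 7)/(18 - 2) ≡ 10/16 mod 41. 16⁻¹ ≡ 18 (mod 41), so λ ≡ 16.
  x = λ² - 2 - 18 = 256 - 20 ≡ 31; y = λ·(2 - 31) - 7 ≡ 21. → (31, 21)
5P: (31, 21) + (18, 17). λ = (17 - 21)/(18 - 31) ≡ 37/28 mod 41. 28⁻¹ ≡ 22 (mod 41) since 28·22 = 616 ≡ 1, so λ ≡ 35.
  x = λ² - 31 - 18 = 1225 - 49 ≡ 28; y = λ·(31 - 28) - 21 ≡ 2. → (28, 2)
6P: (28, 2) + (18, 17). λ = (17 - 2)/(18 - 28) ≡ 15/31 mod 41. 31⁻¹ ≡ 4 (mod 41) since 31·4 = 124 ≡ 1, so λ ≡ 19.
  x = λ² - 28 - 18 = 361 - 46 ≡ 28; y = λ·(28 - 28) - 2 ≡ 39. → (28, 39)
7P: (28, 39) + (18, 17). λ = (17 - 39)/(18 - 28) ≡ 19/31 mod 41. 31⁻¹ ≡ 4 (mod 41) since 31·4 = 124 ≡ 1, so λ ≡ 35.
  x = λ² - 28 - 18 = 1225 - 46 ≡ 31; y = λ·(28 - 31) - 39 ≡ 20. → (31, 20)
8P: (31, 20) + (18, 17). λ = (17 - 20)/(18 - 31) ≡ 38/28 mod 41. 28⁻¹ ≡ 22 (mod 41), so λ ≡ 16.
  x = λ² - 31 - 18 = 256 - 49 ≡ 2; y = λ·(31 - 2) - 20 ≡ 34. → (2, 34)
9P: (2, 34) + (18, 17). λ = (17 - 34)/(18 - 2) ≡ 24/16 mod 41. 16⁻¹ ≡ 18 (mod 41), so λ ≡ 22.
  x = λ² - 2 - 18 = 484 - 20 ≡ 13; y = λ·(2 - 13) - 34 ≡ 11. → (13, 11)
10P: (13, 11) + (18, 17). λ = (17 - 11)/(18 - 13) ≡ 6/5 mod 41. 5⁻¹ ≡ 33 (mod 41), so λ ≡ 34.
  x = λ² - 13 - 18 = 1156 - 31 ≡ 18; y = λ·(13 - 18) - 11 ≡ 24. → (18, 24)
11P: (18, 24) + (18, 17): same x and y₁ ≡ -y₂, so the sum is 𝒪.
11P = 𝒪, so the order is 11.

11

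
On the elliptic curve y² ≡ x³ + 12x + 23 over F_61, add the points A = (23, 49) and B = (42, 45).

(5, 5)

(23, 49) + (42, 45). λ = (45 - 49)/(42 - 23) ≡ 57/19 mod 61. 19⁻¹ ≡ 45 (mod 61), so λ ≡ 3.
  x = λ² - 23 - 42 = 9 - 65 ≡ 5; y = λ·(23 - 5) - 49 ≡ 5. → (5, 5)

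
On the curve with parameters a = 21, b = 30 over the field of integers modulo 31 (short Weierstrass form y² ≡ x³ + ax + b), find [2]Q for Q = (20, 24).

(24, 6)

tangent at (20, 24): λ = (3·20² + 21)/(2·24) ≡ 12/17. 17⁻¹ ≡ 11 (mod 31), so λ ≡ 12·11 ≡ 8.
  x = λ² - 20 - 20 = 64 - 40 ≡ 24; y = λ·(20 - 24) - 24 ≡ 6. → (24, 6)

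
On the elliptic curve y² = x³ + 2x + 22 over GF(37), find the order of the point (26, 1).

4

2P: tangent at (26, 1): λ = (3·26² + 2)/(2·1) ≡ 32/2. 2⁻¹ ≡ 19 (mod 37), so λ ≡ 32·19 ≡ 16.
  x = λ² - 26 - 26 = 256 - 52 ≡ 19; y = λ·(26 - 19) - 1 ≡ 0. → (19, 0)
3P: (19, 0) + (26, 1). λ = (1 - 0)/(26 - 19) ≡ 1/7 mod 37. 7⁻¹ ≡ 16 (mod 37), so λ ≡ 16.
  x = λ² - 19 - 26 = 256 - 45 ≡ 26; y = λ·(19 - 26) - 0 ≡ 36. → (26, 36)
4P: (26, 36) + (26, 1): same x and y₁ ≡ -y₂, so the sum is the point at infinity.
4P = the point at infinity, so the order is 4.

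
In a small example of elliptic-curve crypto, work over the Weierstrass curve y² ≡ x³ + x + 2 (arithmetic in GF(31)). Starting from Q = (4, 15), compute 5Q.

Repeated addition: build up to 5Q.
2Q: tangent at (4, 15): λ = (3·4² + 1)/(2·15) ≡ 18/30. 30⁻¹ ≡ 30 (mod 31), so λ ≡ 18·30 ≡ 13.
  x = λ² - 4 - 4 = 169 - 8 ≡ 6; y = λ·(4 - 6) - 15 ≡ 21. → (6, 21)
3Q: (6, 21) + (4, 15). λ = (15 - 21)/(4 - 6) ≡ 25/29 mod 31. 29⁻¹ ≡ 15 (mod 31) since 29·15 = 435 ≡ 1, so λ ≡ 3.
  x = λ² - 6 - 4 = 9 - 10 ≡ 30; y = λ·(6 - 30) - 21 ≡ 0. → (30, 0)
4Q: (30, 0) + (4, 15). λ = (15 - 0)/(4 - 30) ≡ 15/5 mod 31. 5⁻¹ ≡ 25 (mod 31), so λ ≡ 3.
  x = λ² - 30 - 4 = 9 - 34 ≡ 6; y = λ·(30 - 6) - 0 ≡ 10. → (6, 10)
5Q: (6, 10) + (4, 15). λ = (15 - 10)/(4 - 6) ≡ 5/29 mod 31. 29⁻¹ ≡ 15 (mod 31), so λ ≡ 13.
  x = λ² - 6 - 4 = 169 - 10 ≡ 4; y = λ·(6 - 4) - 10 ≡ 16. → (4, 16)

(4, 16)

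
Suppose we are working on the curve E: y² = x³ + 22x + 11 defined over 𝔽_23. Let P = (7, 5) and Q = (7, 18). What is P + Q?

O

The two points share x = 7 and their y-coordinates satisfy 5 + 18 ≡ 0 (mod 23), so they are inverses. Their sum is 𝒪.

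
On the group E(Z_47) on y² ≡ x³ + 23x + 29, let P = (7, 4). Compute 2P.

(41, 2)

tangent at (7, 4): λ = (3·7² + 23)/(2·4) ≡ 29/8. 8⁻¹ ≡ 6 (mod 47) since 8·6 = 48 ≡ 1, so λ ≡ 29·6 ≡ 33.
  x = λ² - 7 - 7 = 1089 - 14 ≡ 41; y = λ·(7 - 41) - 4 ≡ 2. → (41, 2)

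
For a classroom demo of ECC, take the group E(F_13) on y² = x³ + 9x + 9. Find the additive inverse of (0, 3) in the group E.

(0, 10)

-(0, 3) = (0, -3 mod 13) = (0, 10).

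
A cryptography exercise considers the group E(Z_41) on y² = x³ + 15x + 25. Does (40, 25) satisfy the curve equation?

no

y² = 25² ≡ 10; x³ + 15x + 25 = 64625 ≡ 9 (mod 41). 10 ≠ 9.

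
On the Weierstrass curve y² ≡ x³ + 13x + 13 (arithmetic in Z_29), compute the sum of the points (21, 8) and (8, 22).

(21, 8) + (8, 22). λ = (22 - 8)/(8 - 21) ≡ 14/16 mod 29. 16⁻¹ ≡ 20 (mod 29), so λ ≡ 19.
  x = λ² - 21 - 8 = 361 - 29 ≡ 13; y = λ·(21 - 13) - 8 ≡ 28. → (13, 28)

(13, 28)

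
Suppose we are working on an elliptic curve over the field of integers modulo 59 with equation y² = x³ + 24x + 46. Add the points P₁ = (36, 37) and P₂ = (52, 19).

(36, 37) + (52, 19). λ = (19 - 37)/(52 - 36) ≡ 41/16 mod 59. 16⁻¹ ≡ 48 (mod 59), so λ ≡ 21.
  x = λ² - 36 - 52 = 441 - 88 ≡ 58; y = λ·(36 - 58) - 37 ≡ 32. → (58, 32)

(58, 32)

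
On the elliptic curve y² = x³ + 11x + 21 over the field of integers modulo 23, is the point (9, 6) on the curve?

y² = 6² ≡ 13; x³ + 11x + 21 = 849 ≡ 21 (mod 23). 13 ≠ 21.

no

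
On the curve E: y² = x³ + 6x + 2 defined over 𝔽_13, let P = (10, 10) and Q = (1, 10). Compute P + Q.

(10, 10) + (1, 10). λ = (10 - 10)/(1 - 10) ≡ 0/4 mod 13. 4⁻¹ ≡ 10 (mod 13), so λ ≡ 0.
  x = λ² - 10 - 1 = 0 - 11 ≡ 2; y = λ·(10 - 2) - 10 ≡ 3. → (2, 3)

(2, 3)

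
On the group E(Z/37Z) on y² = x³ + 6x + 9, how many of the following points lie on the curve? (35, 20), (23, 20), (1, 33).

(35, 20): 20² ≡ 30, rhs ≡ 26 → off.
(23, 20): 20² ≡ 30, rhs ≡ 30 → on.
(1, 33): 33² ≡ 16, rhs ≡ 16 → on.

2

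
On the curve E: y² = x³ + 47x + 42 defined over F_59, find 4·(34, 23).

(38, 58)

Write P = (34, 23).
Double-and-add on 4 = (100)₂. Start with P = (34, 23) for the leading 1-bit.
double: tangent at (34, 23): λ = (3·34² + 47)/(2·23) ≡ 34/46. 46⁻¹ ≡ 9 (mod 59), so λ ≡ 34·9 ≡ 11.
  x = λ² - 34 - 34 = 121 - 68 ≡ 53; y = λ·(34 - 53) - 23 ≡ 4. → (53, 4)
double: tangent at (53, 4): λ = (3·53² + 47)/(2·4) ≡ 37/8. 8⁻¹ ≡ 37 (mod 59), so λ ≡ 37·37 ≡ 12.
  x = λ² - 53 - 53 = 144 - 106 ≡ 38; y = λ·(53 - 38) - 4 ≡ 58. → (38, 58)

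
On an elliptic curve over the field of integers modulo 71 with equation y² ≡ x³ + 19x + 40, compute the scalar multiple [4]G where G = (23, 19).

Repeated addition: build up to 4G.
2G: tangent at (23, 19): λ = (3·23² + 19)/(2·19) ≡ 44/38. 38⁻¹ ≡ 43 (mod 71), so λ ≡ 44·43 ≡ 46.
  x = λ² - 23 - 23 = 2116 - 46 ≡ 11; y = λ·(23 - 11) - 19 ≡ 36. → (11, 36)
3G: (11, 36) + (23, 19). λ = (19 - 36)/(23 - 11) ≡ 54/12 mod 71. 12⁻¹ ≡ 6 (mod 71), so λ ≡ 40.
  x = λ² - 11 - 23 = 1600 - 34 ≡ 4; y = λ·(11 - 4) - 36 ≡ 31. → (4, 31)
4G: (4, 31) + (23, 19). λ = (19 - 31)/(23 - 4) ≡ 59/19 mod 71. 19⁻¹ ≡ 15 (mod 71) since 19·15 = 285 ≡ 1, so λ ≡ 33.
  x = λ² - 4 - 23 = 1089 - 27 ≡ 68; y = λ·(4 - 68) - 31 ≡ 58. → (68, 58)

(68, 58)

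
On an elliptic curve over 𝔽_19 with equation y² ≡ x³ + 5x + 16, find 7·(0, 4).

Write Q = (0, 4).
Double-and-add on 7 = (111)₂. Start with Q = (0, 4) for the leading 1-bit.
double: tangent at (0, 4): λ = (3·0² + 5)/(2·4) ≡ 5/8. 8⁻¹ ≡ 12 (mod 19) since 8·12 = 96 ≡ 1, so λ ≡ 5·12 ≡ 3.
  x = λ² - 0 - 0 = 9 - 0 ≡ 9; y = λ·(0 - 9) - 4 ≡ 7. → (9, 7)
add Q: (9, 7) + (0, 4). λ = (4 - 7)/(0 - 9) ≡ 16/10 mod 19. 10⁻¹ ≡ 2 (mod 19), so λ ≡ 13.
  x = λ² - 9 - 0 = 169 - 9 ≡ 8; y = λ·(9 - 8) - 7 ≡ 6. → (8, 6)
double: tangent at (8, 6): λ = (3·8² + 5)/(2·6) ≡ 7/12. 12⁻¹ ≡ 8 (mod 19) since 12·8 = 96 ≡ 1, so λ ≡ 7·8 ≡ 18.
  x = λ² - 8 - 8 = 324 - 16 ≡ 4; y = λ·(8 - 4) - 6 ≡ 9. → (4, 9)
add Q: (4, 9) + (0, 4). λ = (4 - 9)/(0 - 4) ≡ 14/15 mod 19. 15⁻¹ ≡ 14 (mod 19), so λ ≡ 6.
  x = λ² - 4 - 0 = 36 - 4 ≡ 13; y = λ·(4 - 13) - 9 ≡ 13. → (13, 13)

(13, 13)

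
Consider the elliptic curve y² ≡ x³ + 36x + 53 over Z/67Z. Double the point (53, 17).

tangent at (53, 17): λ = (3·53² + 36)/(2·17) ≡ 21/34. 34⁻¹ ≡ 2 (mod 67), so λ ≡ 21·2 ≡ 42.
  x = λ² - 53 - 53 = 1764 - 106 ≡ 50; y = λ·(53 - 50) - 17 ≡ 42. → (50, 42)

(50, 42)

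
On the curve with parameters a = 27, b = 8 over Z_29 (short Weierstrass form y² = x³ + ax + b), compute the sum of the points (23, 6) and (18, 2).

(13, 2)

(23, 6) + (18, 2). λ = (2 - 6)/(18 - 23) ≡ 25/24 mod 29. 24⁻¹ ≡ 23 (mod 29), so λ ≡ 24.
  x = λ² - 23 - 18 = 576 - 41 ≡ 13; y = λ·(23 - 13) - 6 ≡ 2. → (13, 2)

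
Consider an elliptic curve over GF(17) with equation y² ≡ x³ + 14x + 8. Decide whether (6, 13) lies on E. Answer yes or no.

y² = 13² ≡ 16; x³ + 14x + 8 = 308 ≡ 2 (mod 17). 16 ≠ 2.

no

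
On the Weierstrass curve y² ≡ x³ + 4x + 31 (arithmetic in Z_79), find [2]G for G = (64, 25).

(16, 77)

tangent at (64, 25): λ = (3·64² + 4)/(2·25) ≡ 47/50. 50⁻¹ ≡ 49 (mod 79) since 50·49 = 2450 ≡ 1, so λ ≡ 47·49 ≡ 12.
  x = λ² - 64 - 64 = 144 - 128 ≡ 16; y = λ·(64 - 16) - 25 ≡ 77. → (16, 77)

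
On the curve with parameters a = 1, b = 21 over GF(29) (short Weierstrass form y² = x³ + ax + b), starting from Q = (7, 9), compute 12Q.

Double-and-add on 12 = (1100)₂. Start with Q = (7, 9) for the leading 1-bit.
double: tangent at (7, 9): λ = (3·7² + 1)/(2·9) ≡ 3/18. 18⁻¹ ≡ 21 (mod 29), so λ ≡ 3·21 ≡ 5.
  x = λ² - 7 - 7 = 25 - 14 ≡ 11; y = λ·(7 - 11) - 9 ≡ 0. → (11, 0)
add Q: (11, 0) + (7, 9). λ = (9 - 0)/(7 - 11) ≡ 9/25 mod 29. 25⁻¹ ≡ 7 (mod 29), so λ ≡ 5.
  x = λ² - 11 - 7 = 25 - 18 ≡ 7; y = λ·(11 - 7) - 0 ≡ 20. → (7, 20)
double: tangent at (7, 20): λ = (3·7² + 1)/(2·20) ≡ 3/11. 11⁻¹ ≡ 8 (mod 29) since 11·8 = 88 ≡ 1, so λ ≡ 3·8 ≡ 24.
  x = λ² - 7 - 7 = 576 - 14 ≡ 11; y = λ·(7 - 11) - 20 ≡ 0. → (11, 0)
double: (11, 0) + (11, 0): same x and y₁ ≡ -y₂, so the sum is O.

O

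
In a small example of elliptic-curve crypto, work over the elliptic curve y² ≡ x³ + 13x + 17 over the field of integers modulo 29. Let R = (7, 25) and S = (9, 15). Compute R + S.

(9, 14)

(7, 25) + (9, 15). λ = (15 - 25)/(9 - 7) ≡ 19/2 mod 29. 2⁻¹ ≡ 15 (mod 29) since 2·15 = 30 ≡ 1, so λ ≡ 24.
  x = λ² - 7 - 9 = 576 - 16 ≡ 9; y = λ·(7 - 9) - 25 ≡ 14. → (9, 14)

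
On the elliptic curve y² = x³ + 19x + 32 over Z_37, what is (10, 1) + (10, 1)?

tangent at (10, 1): λ = (3·10² + 19)/(2·1) ≡ 23/2. 2⁻¹ ≡ 19 (mod 37), so λ ≡ 23·19 ≡ 30.
  x = λ² - 10 - 10 = 900 - 20 ≡ 29; y = λ·(10 - 29) - 1 ≡ 21. → (29, 21)

(29, 21)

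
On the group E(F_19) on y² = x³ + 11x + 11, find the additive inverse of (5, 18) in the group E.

(5, 1)

-(5, 18) = (5, -18 mod 19) = (5, 1).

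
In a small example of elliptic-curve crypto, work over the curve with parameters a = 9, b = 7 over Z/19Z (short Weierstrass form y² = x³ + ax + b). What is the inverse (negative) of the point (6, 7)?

-(6, 7) = (6, -7 mod 19) = (6, 12).

(6, 12)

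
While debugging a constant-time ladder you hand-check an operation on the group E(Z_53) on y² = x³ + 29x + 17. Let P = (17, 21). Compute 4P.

Repeated addition: build up to 4P.
2P: tangent at (17, 21): λ = (3·17² + 29)/(2·21) ≡ 48/42. 42⁻¹ ≡ 24 (mod 53), so λ ≡ 48·24 ≡ 39.
  x = λ² - 17 - 17 = 1521 - 34 ≡ 3; y = λ·(17 - 3) - 21 ≡ 48. → (3, 48)
3P: (3, 48) + (17, 21). λ = (21 - 48)/(17 - 3) ≡ 26/14 mod 53. 14⁻¹ ≡ 19 (mod 53) since 14·19 = 266 ≡ 1, so λ ≡ 17.
  x = λ² - 3 - 17 = 289 - 20 ≡ 4; y = λ·(3 - 4) - 48 ≡ 41. → (4, 41)
4P: (4, 41) + (17, 21). λ = (21 - 41)/(17 - 4) ≡ 33/13 mod 53. 13⁻¹ ≡ 49 (mod 53), so λ ≡ 27.
  x = λ² - 4 - 17 = 729 - 21 ≡ 19; y = λ·(4 - 19) - 41 ≡ 31. → (19, 31)

(19, 31)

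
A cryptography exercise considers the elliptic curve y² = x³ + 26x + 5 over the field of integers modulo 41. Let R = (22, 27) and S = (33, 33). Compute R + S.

(22, 27) + (33, 33). λ = (33 - 27)/(33 - 22) ≡ 6/11 mod 41. 11⁻¹ ≡ 15 (mod 41), so λ ≡ 8.
  x = λ² - 22 - 33 = 64 - 55 ≡ 9; y = λ·(22 - 9) - 27 ≡ 36. → (9, 36)

(9, 36)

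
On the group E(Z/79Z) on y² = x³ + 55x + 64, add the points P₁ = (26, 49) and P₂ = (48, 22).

(70, 5)

(26, 49) + (48, 22). λ = (22 - 49)/(48 - 26) ≡ 52/22 mod 79. 22⁻¹ ≡ 18 (mod 79), so λ ≡ 67.
  x = λ² - 26 - 48 = 4489 - 74 ≡ 70; y = λ·(26 - 70) - 49 ≡ 5. → (70, 5)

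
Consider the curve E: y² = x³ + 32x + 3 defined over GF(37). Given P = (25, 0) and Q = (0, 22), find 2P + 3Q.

(22, 25)

First 2P:
Repeated addition: build up to 2P.
2P: (25, 0) + (25, 0): same x and y₁ ≡ -y₂, so the sum is O.
2P = O.
Next 3Q:
Repeated addition: build up to 3Q.
2Q: tangent at (0, 22): λ = (3·0² + 32)/(2·22) ≡ 32/7. 7⁻¹ ≡ 16 (mod 37), so λ ≡ 32·16 ≡ 31.
  x = λ² - 0 - 0 = 961 - 0 ≡ 36; y = λ·(0 - 36) - 22 ≡ 9. → (36, 9)
3Q: (36, 9) + (0, 22). λ = (22 - 9)/(0 - 36) ≡ 13/1 mod 37. 1⁻¹ ≡ 1 (mod 37) since 1·1 = 1 ≡ 1, so λ ≡ 13.
  x = λ² - 36 - 0 = 169 - 36 ≡ 22; y = λ·(36 - 22) - 9 ≡ 25. → (22, 25)
3Q = (22, 25).
Finally 2P + 3Q:
O + (22, 25) = (22, 25) (identity).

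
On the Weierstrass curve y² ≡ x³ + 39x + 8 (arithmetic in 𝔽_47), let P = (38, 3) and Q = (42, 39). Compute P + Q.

(38, 3) + (42, 39). λ = (39 - 3)/(42 - 38) ≡ 36/4 mod 47. 4⁻¹ ≡ 12 (mod 47) since 4·12 = 48 ≡ 1, so λ ≡ 9.
  x = λ² - 38 - 42 = 81 - 80 ≡ 1; y = λ·(38 - 1) - 3 ≡ 1. → (1, 1)

(1, 1)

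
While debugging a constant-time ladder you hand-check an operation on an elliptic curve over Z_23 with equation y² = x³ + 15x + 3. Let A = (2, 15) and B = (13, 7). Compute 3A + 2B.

(12, 5)

First 3A:
Repeated addition: build up to 3A.
2A: tangent at (2, 15): λ = (3·2² + 15)/(2·15) ≡ 4/7. 7⁻¹ ≡ 10 (mod 23) since 7·10 = 70 ≡ 1, so λ ≡ 4·10 ≡ 17.
  x = λ² - 2 - 2 = 289 - 4 ≡ 9; y = λ·(2 - 9) - 15 ≡ 4. → (9, 4)
3A: (9, 4) + (2, 15). λ = (15 - 4)/(2 - 9) ≡ 11/16 mod 23. 16⁻¹ ≡ 13 (mod 23) since 16·13 = 208 ≡ 1, so λ ≡ 5.
  x = λ² - 9 - 2 = 25 - 11 ≡ 14; y = λ·(9 - 14) - 4 ≡ 17. → (14, 17)
3A = (14, 17).
Next 2B:
Repeated addition: build up to 2B.
2B: tangent at (13, 7): λ = (3·13² + 15)/(2·7) ≡ 16/14. 14⁻¹ ≡ 5 (mod 23) since 14·5 = 70 ≡ 1, so λ ≡ 16·5 ≡ 11.
  x = λ² - 13 - 13 = 121 - 26 ≡ 3; y = λ·(13 - 3) - 7 ≡ 11. → (3, 11)
2B = (3, 11).
Finally 3A + 2B:
(14, 17) + (3, 11). λ = (11 - 17)/(3 - 14) ≡ 17/12 mod 23. 12⁻¹ ≡ 2 (mod 23) since 12·2 = 24 ≡ 1, so λ ≡ 11.
  x = λ² - 14 - 3 = 121 - 17 ≡ 12; y = λ·(14 - 12) - 17 ≡ 5. → (12, 5)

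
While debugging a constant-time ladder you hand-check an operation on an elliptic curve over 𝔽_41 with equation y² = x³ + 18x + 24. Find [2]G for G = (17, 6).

(11, 6)

tangent at (17, 6): λ = (3·17² + 18)/(2·6) ≡ 24/12. 12⁻¹ ≡ 24 (mod 41), so λ ≡ 24·24 ≡ 2.
  x = λ² - 17 - 17 = 4 - 34 ≡ 11; y = λ·(17 - 11) - 6 ≡ 6. → (11, 6)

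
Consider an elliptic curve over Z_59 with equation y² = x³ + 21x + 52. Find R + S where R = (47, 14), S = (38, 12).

(1, 29)

(47, 14) + (38, 12). λ = (12 - 14)/(38 - 47) ≡ 57/50 mod 59. 50⁻¹ ≡ 13 (mod 59) since 50·13 = 650 ≡ 1, so λ ≡ 33.
  x = λ² - 47 - 38 = 1089 - 85 ≡ 1; y = λ·(47 - 1) - 14 ≡ 29. → (1, 29)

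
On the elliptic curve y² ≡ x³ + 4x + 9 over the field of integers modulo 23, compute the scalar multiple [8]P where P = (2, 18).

Repeated addition: build up to 8P.
2P: tangent at (2, 18): λ = (3·2² + 4)/(2·18) ≡ 16/13. 13⁻¹ ≡ 16 (mod 23) since 13·16 = 208 ≡ 1, so λ ≡ 16·16 ≡ 3.
  x = λ² - 2 - 2 = 9 - 4 ≡ 5; y = λ·(2 - 5) - 18 ≡ 19. → (5, 19)
3P: (5, 19) + (2, 18). λ = (18 - 19)/(2 - 5) ≡ 22/20 mod 23. 20⁻¹ ≡ 15 (mod 23), so λ ≡ 8.
  x = λ² - 5 - 2 = 64 - 7 ≡ 11; y = λ·(5 - 11) - 19 ≡ 2. → (11, 2)
4P: (11, 2) + (2, 18). λ = (18 - 2)/(2 - 11) ≡ 16/14 mod 23. 14⁻¹ ≡ 5 (mod 23) since 14·5 = 70 ≡ 1, so λ ≡ 11.
  x = λ² - 11 - 2 = 121 - 13 ≡ 16; y = λ·(11 - 16) - 2 ≡ 12. → (16, 12)
5P: (16, 12) + (2, 18). λ = (18 - 12)/(2 - 16) ≡ 6/9 mod 23. 9⁻¹ ≡ 18 (mod 23), so λ ≡ 16.
  x = λ² - 16 - 2 = 256 - 18 ≡ 8; y = λ·(16 - 8) - 12 ≡ 1. → (8, 1)
6P: (8, 1) + (2, 18). λ = (18 - 1)/(2 - 8) ≡ 17/17 mod 23. 17⁻¹ ≡ 19 (mod 23), so λ ≡ 1.
  x = λ² - 8 - 2 = 1 - 10 ≡ 14; y = λ·(8 - 14) - 1 ≡ 16. → (14, 16)
7P: (14, 16) + (2, 18). λ = (18 - 16)/(2 - 14) ≡ 2/11 mod 23. 11⁻¹ ≡ 21 (mod 23) since 11·21 = 231 ≡ 1, so λ ≡ 19.
  x = λ² - 14 - 2 = 361 - 16 ≡ 0; y = λ·(14 - 0) - 16 ≡ 20. → (0, 20)
8P: (0, 20) + (2, 18). λ = (18 - 20)/(2 - 0) ≡ 21/2 mod 23. 2⁻¹ ≡ 12 (mod 23) since 2·12 = 24 ≡ 1, so λ ≡ 22.
  x = λ² - 0 - 2 = 484 - 2 ≡ 22; y = λ·(0 - 22) - 20 ≡ 2. → (22, 2)

(22, 2)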